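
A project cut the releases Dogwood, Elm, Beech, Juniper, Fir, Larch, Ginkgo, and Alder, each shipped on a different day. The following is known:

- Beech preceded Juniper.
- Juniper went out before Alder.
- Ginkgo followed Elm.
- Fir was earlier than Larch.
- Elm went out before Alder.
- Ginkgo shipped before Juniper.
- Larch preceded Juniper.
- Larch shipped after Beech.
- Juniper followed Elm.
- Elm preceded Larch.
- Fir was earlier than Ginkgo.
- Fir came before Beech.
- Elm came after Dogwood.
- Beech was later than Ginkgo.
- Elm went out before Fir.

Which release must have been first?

Dogwood has a chain of constraints placing it before every other release, so Dogwood must be first.

Dogwood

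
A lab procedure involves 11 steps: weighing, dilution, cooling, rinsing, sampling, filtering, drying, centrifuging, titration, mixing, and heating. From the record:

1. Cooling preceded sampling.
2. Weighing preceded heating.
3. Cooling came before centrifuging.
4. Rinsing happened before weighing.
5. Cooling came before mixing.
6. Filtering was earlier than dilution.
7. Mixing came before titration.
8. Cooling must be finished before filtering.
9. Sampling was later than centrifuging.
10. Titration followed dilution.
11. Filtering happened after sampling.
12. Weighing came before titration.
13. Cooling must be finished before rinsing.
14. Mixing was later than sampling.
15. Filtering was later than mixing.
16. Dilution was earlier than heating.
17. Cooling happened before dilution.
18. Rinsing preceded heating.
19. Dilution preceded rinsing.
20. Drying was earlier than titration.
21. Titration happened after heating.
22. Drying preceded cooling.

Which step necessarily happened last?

titration

Every other step has a chain of constraints placing it before titration, so titration is last.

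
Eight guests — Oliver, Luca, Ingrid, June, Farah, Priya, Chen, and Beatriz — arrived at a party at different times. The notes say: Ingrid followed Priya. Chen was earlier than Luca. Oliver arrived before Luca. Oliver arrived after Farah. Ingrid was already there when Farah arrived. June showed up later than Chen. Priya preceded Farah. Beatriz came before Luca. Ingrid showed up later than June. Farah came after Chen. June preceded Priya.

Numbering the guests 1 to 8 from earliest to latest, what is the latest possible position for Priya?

4

Priya must come before Farah, Ingrid, Luca, and Oliver — 4 guests forced after them.
Everything else can be placed before Priya in some valid order, so Priya can sit as late as position 8 − 4 = 4.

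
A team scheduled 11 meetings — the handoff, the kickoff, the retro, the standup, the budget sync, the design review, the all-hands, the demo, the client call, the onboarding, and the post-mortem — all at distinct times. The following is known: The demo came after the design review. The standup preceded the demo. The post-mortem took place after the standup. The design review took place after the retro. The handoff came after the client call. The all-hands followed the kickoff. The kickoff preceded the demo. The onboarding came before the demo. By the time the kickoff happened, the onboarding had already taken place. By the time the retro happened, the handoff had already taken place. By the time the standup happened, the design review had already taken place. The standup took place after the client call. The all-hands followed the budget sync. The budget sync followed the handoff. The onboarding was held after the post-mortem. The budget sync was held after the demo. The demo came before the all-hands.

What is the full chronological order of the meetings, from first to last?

The constraints fix every adjacent pair, so only one ordering works:
the client call → the handoff → the retro → the design review → the standup → the post-mortem → the onboarding → the kickoff → the demo → the budget sync → the all-hands.

the client call, the handoff, the retro, the design review, the standup, the post-mortem, the onboarding, the kickoff, the demo, the budget sync, the all-hands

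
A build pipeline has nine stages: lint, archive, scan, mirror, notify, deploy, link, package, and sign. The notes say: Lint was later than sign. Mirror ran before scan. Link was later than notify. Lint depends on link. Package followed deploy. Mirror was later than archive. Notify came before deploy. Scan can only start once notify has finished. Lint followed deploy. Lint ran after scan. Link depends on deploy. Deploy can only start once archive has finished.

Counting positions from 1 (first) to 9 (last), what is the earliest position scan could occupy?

4

Archive, mirror, and notify must all come before scan — 3 forced predecessors.
Nothing else is forced ahead of scan, so its earliest slot is position 3 + 1 = 4.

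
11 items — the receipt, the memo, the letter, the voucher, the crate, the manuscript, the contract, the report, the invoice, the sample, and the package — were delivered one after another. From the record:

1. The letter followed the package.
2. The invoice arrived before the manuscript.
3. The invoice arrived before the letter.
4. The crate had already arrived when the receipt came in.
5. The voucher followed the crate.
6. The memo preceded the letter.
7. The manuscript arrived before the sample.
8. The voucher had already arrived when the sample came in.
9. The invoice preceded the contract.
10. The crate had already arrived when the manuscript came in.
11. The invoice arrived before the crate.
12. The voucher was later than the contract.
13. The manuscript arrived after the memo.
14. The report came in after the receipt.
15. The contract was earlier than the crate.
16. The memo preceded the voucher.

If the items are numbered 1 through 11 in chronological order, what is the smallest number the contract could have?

2

The invoice must come before the contract — 1 forced predecessor.
Nothing else is forced ahead of the contract, so its earliest slot is position 1 + 1 = 2.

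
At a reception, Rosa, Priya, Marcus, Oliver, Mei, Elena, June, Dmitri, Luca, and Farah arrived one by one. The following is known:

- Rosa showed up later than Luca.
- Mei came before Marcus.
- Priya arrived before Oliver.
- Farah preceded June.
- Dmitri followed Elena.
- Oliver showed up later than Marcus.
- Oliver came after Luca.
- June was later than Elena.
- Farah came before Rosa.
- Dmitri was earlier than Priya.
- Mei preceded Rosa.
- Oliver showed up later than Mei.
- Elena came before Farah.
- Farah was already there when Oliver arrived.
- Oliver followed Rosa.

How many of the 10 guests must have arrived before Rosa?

4

Directly stated before Rosa: Farah, Luca, and Mei.
Elena reaches Rosa via Elena → Farah → Rosa.
That's Elena, Farah, Luca, and Mei — 4 in all.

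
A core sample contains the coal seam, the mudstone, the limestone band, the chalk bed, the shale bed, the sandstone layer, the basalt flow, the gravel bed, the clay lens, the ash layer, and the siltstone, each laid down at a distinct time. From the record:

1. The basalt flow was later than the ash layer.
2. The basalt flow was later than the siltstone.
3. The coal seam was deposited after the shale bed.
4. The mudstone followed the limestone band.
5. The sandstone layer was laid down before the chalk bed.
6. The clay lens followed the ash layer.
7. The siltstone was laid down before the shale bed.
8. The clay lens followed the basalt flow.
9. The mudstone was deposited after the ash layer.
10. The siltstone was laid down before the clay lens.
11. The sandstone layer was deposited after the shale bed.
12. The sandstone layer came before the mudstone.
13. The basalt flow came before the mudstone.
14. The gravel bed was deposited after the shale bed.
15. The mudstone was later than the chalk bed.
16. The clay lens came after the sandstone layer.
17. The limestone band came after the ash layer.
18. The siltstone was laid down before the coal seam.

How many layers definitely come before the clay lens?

5

Directly stated before the clay lens: the ash layer, the basalt flow, the sandstone layer, and the siltstone.
The shale bed reaches the clay lens via the shale bed → the sandstone layer → the clay lens.
No chain forces the gravel bed (or any of the others) ahead of the clay lens.
That's the ash layer, the basalt flow, the sandstone layer, the shale bed, and the siltstone — 5 in all.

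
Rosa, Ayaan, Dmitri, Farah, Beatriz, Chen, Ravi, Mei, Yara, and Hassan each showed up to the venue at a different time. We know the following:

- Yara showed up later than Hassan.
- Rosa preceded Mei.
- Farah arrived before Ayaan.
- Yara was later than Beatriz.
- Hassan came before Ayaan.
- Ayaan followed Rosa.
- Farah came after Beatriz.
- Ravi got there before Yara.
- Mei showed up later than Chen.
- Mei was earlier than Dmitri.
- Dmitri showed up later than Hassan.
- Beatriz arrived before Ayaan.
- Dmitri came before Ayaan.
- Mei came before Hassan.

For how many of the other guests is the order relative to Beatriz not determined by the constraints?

6

Forced after Beatriz: Ayaan, Farah, and Yara.
That leaves Chen, Dmitri, Hassan, Mei, Ravi, and Rosa with no forced order relative to Beatriz — 6.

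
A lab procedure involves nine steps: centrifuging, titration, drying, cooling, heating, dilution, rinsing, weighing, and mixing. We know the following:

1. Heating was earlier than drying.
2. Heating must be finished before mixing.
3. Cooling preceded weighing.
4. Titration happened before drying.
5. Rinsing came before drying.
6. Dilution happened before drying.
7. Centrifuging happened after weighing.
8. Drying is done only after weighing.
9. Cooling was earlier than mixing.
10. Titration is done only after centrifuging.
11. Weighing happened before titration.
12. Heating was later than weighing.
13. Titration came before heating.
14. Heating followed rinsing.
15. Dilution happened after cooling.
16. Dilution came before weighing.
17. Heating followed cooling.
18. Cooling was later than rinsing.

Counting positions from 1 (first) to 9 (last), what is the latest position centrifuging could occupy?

5

Centrifuging must come before drying, heating, mixing, and titration — 4 steps forced after it.
Everything else can be placed before centrifuging in some valid order, so centrifuging can sit as late as position 9 − 4 = 5.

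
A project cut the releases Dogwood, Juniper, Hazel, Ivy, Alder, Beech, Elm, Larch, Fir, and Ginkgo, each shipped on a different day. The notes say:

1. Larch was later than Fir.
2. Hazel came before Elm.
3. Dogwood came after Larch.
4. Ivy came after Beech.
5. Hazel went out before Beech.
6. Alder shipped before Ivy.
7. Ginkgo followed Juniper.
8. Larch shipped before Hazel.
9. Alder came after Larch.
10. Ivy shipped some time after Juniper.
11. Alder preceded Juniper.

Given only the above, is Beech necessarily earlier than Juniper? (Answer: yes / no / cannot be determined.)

cannot be determined

No chain of stated constraints runs from Beech to Juniper, and none runs from Juniper to Beech either.
So the relative order of Beech and Juniper is not fixed by the given facts.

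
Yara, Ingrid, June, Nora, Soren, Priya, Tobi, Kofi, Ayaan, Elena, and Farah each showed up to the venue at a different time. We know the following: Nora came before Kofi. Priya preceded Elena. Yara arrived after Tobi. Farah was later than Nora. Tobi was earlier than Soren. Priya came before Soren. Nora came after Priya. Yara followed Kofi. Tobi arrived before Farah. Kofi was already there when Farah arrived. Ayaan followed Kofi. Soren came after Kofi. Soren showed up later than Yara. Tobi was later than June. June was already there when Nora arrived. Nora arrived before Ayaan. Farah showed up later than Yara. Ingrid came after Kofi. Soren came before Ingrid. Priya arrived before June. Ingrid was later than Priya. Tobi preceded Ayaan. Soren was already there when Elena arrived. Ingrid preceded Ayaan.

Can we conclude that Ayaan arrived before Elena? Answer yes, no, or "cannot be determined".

cannot be determined

No chain of stated constraints runs from Ayaan to Elena, and none runs from Elena to Ayaan either.
So the relative order of Ayaan and Elena is not fixed by the given facts.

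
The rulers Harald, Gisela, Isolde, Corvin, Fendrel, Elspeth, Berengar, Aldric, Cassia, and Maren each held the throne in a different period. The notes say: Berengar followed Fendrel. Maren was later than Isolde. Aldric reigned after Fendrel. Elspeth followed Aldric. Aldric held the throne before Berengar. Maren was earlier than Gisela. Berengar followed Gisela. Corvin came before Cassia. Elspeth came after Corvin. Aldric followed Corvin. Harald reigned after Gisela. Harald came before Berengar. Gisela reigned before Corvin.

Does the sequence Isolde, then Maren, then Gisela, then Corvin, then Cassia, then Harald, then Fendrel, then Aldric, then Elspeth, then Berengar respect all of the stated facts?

Check each stated constraint against the proposed order — e.g. Corvin is ahead of Elspeth; Gisela is ahead of Berengar. Every pair is in the required order; nothing is violated.

yes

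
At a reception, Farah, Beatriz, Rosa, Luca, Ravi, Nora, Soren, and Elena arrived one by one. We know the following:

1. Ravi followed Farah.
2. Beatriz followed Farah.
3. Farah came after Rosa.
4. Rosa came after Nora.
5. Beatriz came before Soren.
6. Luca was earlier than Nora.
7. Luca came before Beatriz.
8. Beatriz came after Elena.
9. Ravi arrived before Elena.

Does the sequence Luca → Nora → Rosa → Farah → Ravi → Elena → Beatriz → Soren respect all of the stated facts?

yes

Check each stated constraint against the proposed order — e.g. Farah is ahead of Beatriz; Luca is ahead of Beatriz. Every pair is in the required order; nothing is violated.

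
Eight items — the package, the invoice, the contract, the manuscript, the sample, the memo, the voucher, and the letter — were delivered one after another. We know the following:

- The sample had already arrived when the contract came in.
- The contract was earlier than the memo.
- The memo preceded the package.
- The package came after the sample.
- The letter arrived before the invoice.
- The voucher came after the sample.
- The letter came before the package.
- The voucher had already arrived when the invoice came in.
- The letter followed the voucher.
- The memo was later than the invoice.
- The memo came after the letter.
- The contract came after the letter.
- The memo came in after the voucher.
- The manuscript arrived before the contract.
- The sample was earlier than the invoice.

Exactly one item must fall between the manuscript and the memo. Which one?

Tracing the constraints gives the manuscript → the contract → the memo, so the contract sits after the manuscript and before the memo.
No other item is forced both after the manuscript and before the memo.

the contract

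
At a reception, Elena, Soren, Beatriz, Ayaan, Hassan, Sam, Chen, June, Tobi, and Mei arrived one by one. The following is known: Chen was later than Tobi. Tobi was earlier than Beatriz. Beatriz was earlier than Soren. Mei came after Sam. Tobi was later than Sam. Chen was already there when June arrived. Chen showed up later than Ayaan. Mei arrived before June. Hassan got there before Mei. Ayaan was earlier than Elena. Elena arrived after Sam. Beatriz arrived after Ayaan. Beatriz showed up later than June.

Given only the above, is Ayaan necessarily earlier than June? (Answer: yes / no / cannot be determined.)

yes

Chain the constraints: Ayaan → Chen → June. Each link is directly stated, so Ayaan comes before June.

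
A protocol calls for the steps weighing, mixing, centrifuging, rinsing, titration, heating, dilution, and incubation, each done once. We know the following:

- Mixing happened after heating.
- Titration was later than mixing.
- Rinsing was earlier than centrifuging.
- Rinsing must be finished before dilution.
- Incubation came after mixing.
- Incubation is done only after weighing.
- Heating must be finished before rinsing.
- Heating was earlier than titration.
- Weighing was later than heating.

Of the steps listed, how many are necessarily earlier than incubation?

3

Directly stated before incubation: mixing and weighing.
Heating reaches incubation via heating → mixing → incubation.
That's heating, mixing, and weighing — 3 in all.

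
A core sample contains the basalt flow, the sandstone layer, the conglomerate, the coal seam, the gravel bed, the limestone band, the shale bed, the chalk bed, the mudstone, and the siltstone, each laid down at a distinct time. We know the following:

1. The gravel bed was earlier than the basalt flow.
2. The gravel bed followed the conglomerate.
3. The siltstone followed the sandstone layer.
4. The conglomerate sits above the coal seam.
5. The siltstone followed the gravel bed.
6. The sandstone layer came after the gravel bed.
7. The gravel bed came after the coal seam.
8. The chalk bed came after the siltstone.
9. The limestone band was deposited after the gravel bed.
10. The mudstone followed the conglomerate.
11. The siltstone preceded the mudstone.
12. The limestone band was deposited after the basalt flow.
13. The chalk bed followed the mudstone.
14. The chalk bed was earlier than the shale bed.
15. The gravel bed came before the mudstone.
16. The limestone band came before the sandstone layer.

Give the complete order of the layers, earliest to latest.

The constraints fix every adjacent pair, so only one ordering works:
the coal seam → the conglomerate → the gravel bed → the basalt flow → the limestone band → the sandstone layer → the siltstone → the mudstone → the chalk bed → the shale bed.

the coal seam, the conglomerate, the gravel bed, the basalt flow, the limestone band, the sandstone layer, the siltstone, the mudstone, the chalk bed, the shale bed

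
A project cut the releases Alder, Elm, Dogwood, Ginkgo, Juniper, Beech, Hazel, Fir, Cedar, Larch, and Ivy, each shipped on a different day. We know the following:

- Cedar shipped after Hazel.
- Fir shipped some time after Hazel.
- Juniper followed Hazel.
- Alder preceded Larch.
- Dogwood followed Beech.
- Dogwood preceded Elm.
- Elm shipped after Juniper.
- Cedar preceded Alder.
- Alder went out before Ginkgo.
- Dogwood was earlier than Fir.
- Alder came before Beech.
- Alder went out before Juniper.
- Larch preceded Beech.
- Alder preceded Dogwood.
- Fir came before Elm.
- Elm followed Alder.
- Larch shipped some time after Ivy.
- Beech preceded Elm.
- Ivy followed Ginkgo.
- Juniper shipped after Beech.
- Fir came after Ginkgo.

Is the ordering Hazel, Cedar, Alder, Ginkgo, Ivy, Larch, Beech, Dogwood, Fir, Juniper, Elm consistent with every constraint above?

Check each stated constraint against the proposed order — e.g. Hazel is ahead of Fir; Hazel is ahead of Juniper. Every pair is in the required order; nothing is violated.

yes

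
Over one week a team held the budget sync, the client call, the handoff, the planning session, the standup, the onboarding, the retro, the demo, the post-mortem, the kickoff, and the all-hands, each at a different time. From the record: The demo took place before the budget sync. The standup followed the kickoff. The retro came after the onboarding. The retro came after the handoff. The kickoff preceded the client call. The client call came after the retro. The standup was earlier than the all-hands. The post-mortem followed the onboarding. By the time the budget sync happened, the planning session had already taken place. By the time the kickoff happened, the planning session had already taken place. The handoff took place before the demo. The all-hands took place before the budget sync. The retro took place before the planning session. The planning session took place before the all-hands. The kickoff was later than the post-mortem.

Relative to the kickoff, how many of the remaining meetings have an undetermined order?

Forced before the kickoff: the handoff, the onboarding, the planning session, the post-mortem, and the retro; forced after the kickoff: the all-hands, the budget sync, the client call, and the standup.
That leaves the demo with no forced order relative to the kickoff — 1.

1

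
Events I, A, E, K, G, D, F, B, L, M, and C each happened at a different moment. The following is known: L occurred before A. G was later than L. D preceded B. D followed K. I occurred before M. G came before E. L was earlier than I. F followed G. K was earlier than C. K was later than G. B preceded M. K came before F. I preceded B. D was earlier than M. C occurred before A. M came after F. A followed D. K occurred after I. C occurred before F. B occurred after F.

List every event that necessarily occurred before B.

Directly stated before B: D, F, and I.
C reaches B via C → F → B.
G reaches B via G → F → B.
K reaches B via K → D → B.
Likewise L reaches B by chaining the stated constraints.
No chain forces E (or any of the others) ahead of B.

C, D, F, G, I, K, L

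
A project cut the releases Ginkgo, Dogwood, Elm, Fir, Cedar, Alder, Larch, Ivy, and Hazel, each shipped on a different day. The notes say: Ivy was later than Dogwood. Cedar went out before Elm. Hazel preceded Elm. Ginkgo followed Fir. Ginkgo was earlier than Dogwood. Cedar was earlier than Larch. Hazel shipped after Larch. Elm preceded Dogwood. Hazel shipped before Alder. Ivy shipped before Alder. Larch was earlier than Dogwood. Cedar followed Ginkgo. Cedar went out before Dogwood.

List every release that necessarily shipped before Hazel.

Cedar, Fir, Ginkgo, Larch

Directly stated before Hazel: Larch.
Cedar reaches Hazel via Cedar → Larch → Hazel.
Fir reaches Hazel via Fir → Ginkgo → Cedar → Larch → Hazel.
Ginkgo reaches Hazel via Ginkgo → Cedar → Larch → Hazel.
No chain forces Ivy (or any of the others) ahead of Hazel.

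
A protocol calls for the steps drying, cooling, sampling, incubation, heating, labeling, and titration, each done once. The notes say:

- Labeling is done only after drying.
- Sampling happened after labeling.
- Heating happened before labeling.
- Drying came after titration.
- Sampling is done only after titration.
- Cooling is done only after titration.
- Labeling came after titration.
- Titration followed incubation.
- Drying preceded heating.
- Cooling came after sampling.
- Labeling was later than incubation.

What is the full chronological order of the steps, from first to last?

The constraints fix every adjacent pair, so only one ordering works:
incubation → titration → drying → heating → labeling → sampling → cooling.

incubation, titration, drying, heating, labeling, sampling, cooling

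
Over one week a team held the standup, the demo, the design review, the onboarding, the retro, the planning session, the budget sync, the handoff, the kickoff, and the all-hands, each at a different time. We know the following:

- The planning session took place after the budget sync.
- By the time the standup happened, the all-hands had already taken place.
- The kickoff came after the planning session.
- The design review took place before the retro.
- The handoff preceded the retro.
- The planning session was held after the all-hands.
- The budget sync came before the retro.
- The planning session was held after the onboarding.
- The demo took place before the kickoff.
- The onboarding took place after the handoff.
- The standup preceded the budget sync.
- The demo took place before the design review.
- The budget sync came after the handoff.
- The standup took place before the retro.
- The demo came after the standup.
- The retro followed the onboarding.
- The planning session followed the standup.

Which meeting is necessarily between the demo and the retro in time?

Tracing the constraints gives the demo → the design review → the retro, so the design review sits after the demo and before the retro.
No other meeting is forced both after the demo and before the retro.

the design review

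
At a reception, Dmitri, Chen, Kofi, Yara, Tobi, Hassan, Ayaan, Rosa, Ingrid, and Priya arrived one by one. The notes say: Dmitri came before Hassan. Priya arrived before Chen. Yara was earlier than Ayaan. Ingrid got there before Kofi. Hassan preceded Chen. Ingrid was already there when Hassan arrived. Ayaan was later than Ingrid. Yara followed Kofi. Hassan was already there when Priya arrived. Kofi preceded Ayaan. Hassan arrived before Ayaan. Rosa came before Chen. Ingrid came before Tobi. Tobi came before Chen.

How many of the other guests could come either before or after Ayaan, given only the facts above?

Forced before Ayaan: Dmitri, Hassan, Ingrid, Kofi, and Yara.
That leaves Chen, Priya, Rosa, and Tobi with no forced order relative to Ayaan — 4.

4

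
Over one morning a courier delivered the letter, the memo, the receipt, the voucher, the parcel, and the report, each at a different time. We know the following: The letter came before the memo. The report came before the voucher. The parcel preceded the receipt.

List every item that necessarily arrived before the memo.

the letter

Directly stated before the memo: the letter.
No chain forces the report (or any of the others) ahead of the memo.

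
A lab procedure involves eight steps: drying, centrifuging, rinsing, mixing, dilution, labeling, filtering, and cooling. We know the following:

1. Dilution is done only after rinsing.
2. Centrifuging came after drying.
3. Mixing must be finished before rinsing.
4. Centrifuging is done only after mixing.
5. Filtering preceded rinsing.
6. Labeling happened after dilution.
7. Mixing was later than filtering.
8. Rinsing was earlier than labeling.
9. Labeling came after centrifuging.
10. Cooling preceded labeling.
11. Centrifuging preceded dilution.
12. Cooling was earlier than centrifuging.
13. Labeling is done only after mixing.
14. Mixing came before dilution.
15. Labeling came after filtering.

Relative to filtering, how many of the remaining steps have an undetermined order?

2

Forced after filtering: centrifuging, dilution, labeling, mixing, and rinsing.
That leaves cooling and drying with no forced order relative to filtering — 2.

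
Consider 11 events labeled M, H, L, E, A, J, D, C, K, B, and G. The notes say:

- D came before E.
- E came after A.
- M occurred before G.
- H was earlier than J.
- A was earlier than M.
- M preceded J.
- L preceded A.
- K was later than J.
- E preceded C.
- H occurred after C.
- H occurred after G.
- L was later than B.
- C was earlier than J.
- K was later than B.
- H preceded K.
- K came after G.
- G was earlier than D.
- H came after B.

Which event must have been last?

Every other event has a chain of constraints placing it before K, so K is last.

K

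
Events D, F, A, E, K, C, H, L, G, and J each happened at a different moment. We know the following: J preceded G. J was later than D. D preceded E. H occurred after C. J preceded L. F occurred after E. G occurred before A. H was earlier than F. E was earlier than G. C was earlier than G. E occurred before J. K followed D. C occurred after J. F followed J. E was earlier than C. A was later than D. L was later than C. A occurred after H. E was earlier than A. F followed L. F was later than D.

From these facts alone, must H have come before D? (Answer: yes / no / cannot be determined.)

no

Tracing the constraints gives D → E → C → H, so D must come before H.
That means H cannot be before D.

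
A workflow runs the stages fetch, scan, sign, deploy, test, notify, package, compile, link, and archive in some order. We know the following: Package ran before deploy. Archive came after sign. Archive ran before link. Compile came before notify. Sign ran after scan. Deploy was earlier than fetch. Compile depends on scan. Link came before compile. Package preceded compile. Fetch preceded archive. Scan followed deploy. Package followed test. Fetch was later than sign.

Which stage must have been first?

Test has a chain of constraints placing it before every other stage, so test must be first.

test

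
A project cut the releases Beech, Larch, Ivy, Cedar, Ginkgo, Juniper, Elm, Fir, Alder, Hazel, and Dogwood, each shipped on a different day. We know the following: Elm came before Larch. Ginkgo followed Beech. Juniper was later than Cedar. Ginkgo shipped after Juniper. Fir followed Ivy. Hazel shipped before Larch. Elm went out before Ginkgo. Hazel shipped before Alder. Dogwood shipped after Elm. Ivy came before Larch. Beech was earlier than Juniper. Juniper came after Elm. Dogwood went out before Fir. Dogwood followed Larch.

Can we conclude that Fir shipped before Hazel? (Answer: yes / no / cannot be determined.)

Tracing the constraints gives Hazel → Larch → Dogwood → Fir, so Hazel must come before Fir.
That means Fir cannot be before Hazel.

no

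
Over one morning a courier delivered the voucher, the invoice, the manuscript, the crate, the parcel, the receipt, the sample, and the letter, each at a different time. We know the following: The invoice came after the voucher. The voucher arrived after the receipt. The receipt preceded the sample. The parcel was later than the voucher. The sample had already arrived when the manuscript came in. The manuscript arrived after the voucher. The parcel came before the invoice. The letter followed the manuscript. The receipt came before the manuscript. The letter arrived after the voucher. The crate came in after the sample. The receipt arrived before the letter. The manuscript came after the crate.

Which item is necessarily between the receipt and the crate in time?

Tracing the constraints gives the receipt → the sample → the crate, so the sample sits after the receipt and before the crate.
No other item is forced both after the receipt and before the crate.

the sample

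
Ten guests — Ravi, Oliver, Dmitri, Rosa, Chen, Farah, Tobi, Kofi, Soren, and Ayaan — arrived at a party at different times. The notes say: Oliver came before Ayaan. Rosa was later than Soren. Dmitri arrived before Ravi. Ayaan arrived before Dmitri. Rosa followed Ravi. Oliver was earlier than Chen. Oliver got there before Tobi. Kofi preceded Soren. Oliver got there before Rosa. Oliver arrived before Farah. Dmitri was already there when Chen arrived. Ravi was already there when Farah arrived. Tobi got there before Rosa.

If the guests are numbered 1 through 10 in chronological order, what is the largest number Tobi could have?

9

Tobi must come before Rosa — 1 guest forced after them.
Everything else can be placed before Tobi in some valid order, so Tobi can sit as late as position 10 − 1 = 9.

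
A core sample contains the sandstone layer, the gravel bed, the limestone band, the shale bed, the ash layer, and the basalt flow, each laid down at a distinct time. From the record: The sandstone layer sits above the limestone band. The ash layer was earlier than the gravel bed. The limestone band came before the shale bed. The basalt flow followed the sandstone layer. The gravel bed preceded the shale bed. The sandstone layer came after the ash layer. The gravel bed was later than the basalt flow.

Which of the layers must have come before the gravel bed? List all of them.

the ash layer, the basalt flow, the limestone band, the sandstone layer

Directly stated before the gravel bed: the ash layer and the basalt flow.
The limestone band reaches the gravel bed via the limestone band → the sandstone layer → the basalt flow → the gravel bed.
The sandstone layer reaches the gravel bed via the sandstone layer → the basalt flow → the gravel bed.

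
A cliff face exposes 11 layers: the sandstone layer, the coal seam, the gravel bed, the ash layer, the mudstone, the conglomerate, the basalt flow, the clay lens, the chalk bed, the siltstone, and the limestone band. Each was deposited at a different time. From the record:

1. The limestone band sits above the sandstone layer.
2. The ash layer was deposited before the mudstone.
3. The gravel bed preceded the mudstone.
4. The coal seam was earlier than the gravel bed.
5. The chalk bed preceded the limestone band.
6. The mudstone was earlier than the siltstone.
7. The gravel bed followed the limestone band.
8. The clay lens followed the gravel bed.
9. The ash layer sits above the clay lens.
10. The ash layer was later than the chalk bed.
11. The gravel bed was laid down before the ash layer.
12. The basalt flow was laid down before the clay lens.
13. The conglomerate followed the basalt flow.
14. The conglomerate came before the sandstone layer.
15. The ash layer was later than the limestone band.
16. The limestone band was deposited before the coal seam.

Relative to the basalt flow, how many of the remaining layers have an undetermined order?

Forced after the basalt flow: the ash layer, the clay lens, the coal seam, the conglomerate, the gravel bed, the limestone band, the mudstone, the sandstone layer, and the siltstone.
That leaves the chalk bed with no forced order relative to the basalt flow — 1.

1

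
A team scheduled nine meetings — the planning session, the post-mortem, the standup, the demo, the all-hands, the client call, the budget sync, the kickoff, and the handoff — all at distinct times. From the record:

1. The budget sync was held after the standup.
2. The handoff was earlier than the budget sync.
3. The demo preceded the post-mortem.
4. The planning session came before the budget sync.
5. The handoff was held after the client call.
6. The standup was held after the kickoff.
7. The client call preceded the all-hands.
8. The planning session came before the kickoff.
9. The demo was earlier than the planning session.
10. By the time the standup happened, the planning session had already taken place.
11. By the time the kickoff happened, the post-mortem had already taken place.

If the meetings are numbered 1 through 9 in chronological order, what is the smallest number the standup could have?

5

The demo, the kickoff, the planning session, and the post-mortem must all come before the standup — 4 forced predecessors.
Nothing else is forced ahead of the standup, so its earliest slot is position 4 + 1 = 5.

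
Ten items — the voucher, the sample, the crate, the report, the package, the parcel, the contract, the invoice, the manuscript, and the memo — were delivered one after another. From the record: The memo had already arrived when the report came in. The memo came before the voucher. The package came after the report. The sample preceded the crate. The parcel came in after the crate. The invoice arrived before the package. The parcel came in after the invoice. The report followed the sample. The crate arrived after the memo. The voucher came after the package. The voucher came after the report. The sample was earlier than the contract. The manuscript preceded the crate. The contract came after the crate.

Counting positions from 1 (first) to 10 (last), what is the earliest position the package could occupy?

The invoice, the memo, the report, and the sample must all come before the package — 4 forced predecessors.
Nothing else is forced ahead of the package, so its earliest slot is position 4 + 1 = 5.

5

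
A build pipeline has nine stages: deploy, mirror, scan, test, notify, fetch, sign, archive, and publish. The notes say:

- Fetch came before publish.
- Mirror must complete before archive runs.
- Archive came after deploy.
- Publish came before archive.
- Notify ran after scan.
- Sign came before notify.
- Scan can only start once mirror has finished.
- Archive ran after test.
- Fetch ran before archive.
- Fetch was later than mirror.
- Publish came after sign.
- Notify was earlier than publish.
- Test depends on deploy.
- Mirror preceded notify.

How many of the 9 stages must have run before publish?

5

Directly stated before publish: fetch, notify, and sign.
Mirror reaches publish via mirror → fetch → publish.
Scan reaches publish via scan → notify → publish.
That's fetch, mirror, notify, scan, and sign — 5 in all.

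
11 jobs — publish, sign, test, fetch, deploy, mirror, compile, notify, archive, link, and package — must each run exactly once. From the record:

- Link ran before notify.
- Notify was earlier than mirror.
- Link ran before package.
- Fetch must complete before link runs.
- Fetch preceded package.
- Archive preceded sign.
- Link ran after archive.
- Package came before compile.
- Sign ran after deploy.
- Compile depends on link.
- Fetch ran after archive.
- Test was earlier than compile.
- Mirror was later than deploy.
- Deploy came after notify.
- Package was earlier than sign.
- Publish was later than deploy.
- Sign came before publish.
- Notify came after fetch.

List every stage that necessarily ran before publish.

archive, deploy, fetch, link, notify, package, sign

Directly stated before publish: deploy and sign.
Archive reaches publish via archive → sign → publish.
Fetch reaches publish via fetch → notify → deploy → publish.
Link reaches publish via link → package → sign → publish.
Likewise notify and package each reach publish by chaining the stated constraints.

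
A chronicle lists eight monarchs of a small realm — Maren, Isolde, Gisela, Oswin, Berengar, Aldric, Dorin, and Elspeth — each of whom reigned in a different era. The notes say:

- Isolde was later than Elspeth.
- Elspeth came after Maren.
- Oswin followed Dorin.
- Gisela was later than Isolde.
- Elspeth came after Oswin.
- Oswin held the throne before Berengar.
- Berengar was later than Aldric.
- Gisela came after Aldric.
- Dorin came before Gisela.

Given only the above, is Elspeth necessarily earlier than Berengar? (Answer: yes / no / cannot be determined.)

No chain of stated constraints runs from Elspeth to Berengar, and none runs from Berengar to Elspeth either.
So the relative order of Elspeth and Berengar is not fixed by the given facts.

cannot be determined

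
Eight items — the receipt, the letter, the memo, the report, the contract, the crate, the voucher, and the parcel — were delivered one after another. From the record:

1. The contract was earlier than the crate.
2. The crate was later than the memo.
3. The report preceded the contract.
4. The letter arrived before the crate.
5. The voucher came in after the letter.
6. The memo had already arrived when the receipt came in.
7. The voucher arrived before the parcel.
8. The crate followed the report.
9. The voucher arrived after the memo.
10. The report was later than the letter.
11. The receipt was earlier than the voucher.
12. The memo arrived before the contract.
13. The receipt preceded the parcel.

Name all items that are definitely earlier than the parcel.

Directly stated before the parcel: the receipt and the voucher.
The letter reaches the parcel via the letter → the voucher → the parcel.
The memo reaches the parcel via the memo → the voucher → the parcel.
No chain forces the crate (or any of the others) ahead of the parcel.

the letter, the memo, the receipt, the voucher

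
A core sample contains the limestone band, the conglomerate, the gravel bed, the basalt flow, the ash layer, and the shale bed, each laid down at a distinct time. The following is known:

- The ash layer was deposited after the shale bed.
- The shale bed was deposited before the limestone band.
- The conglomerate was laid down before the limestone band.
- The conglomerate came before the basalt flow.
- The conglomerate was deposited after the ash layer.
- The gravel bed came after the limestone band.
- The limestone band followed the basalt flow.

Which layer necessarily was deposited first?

The shale bed has a chain of constraints placing it before every other layer, so the shale bed must be first.

the shale bed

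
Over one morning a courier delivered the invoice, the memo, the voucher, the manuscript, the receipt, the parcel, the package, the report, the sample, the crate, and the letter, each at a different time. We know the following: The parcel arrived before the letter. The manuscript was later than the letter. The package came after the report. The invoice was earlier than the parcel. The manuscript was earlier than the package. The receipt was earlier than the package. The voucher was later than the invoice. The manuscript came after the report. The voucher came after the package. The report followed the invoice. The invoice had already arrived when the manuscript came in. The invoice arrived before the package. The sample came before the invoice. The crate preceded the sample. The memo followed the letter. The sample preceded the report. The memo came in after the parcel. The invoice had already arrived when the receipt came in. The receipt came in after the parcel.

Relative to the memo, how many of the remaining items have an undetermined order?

5

Forced before the memo: the crate, the invoice, the letter, the parcel, and the sample.
That leaves the manuscript, the package, the receipt, the report, and the voucher with no forced order relative to the memo — 5.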